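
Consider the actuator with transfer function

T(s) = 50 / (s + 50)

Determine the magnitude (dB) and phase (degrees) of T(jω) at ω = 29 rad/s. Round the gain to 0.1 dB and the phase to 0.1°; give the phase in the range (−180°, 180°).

-1.3 dB, -30.1°

At s = jω = j29:
pole (s+50): 50 + j29 → |·| = √(50²+29²) = √3341 ≈ 57.801, ∠ = arctan(29/50) ≈ 30.11°
|T| = 50 / 57.801 ≈ 0.86504
Gain = 20 log₁₀(0.86504) ≈ -1.26 dB
∠T = 0.00° − 30.11° = -30.11°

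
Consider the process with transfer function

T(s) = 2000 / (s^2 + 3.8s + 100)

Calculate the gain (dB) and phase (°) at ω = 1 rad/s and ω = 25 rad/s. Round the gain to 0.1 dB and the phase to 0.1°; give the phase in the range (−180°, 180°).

ω = 1: 26.1 dB, -2.2°; ω = 25: 11.5 dB, -169.7°

At s = jω = j1:
quadratic: (j1)² + 3.8·j1 + 100 = 99 + j3.8 → |·| ≈ 99.073, ∠ ≈ 2.20°
|T| = 2000 / 99.073 ≈ 20.187
Gain = 20 log₁₀(20.187) ≈ 26.10 dB
∠T = 0.00° − 2.20° = -2.20°

At s = jω = j25:
quadratic: (j25)² + 3.8·j25 + 100 = -525 + j95 → |·| ≈ 533.53, ∠ ≈ 169.74°
|T| = 2000 / 533.53 ≈ 3.7486
Gain = 20 log₁₀(3.7486) ≈ 11.48 dB
∠T = 0.00° − 169.74° = -169.74°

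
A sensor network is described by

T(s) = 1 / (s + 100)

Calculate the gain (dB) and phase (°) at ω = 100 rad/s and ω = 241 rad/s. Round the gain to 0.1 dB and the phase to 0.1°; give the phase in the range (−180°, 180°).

ω = 100: -43.0 dB, -45.0°; ω = 241: -48.3 dB, -67.5°

Substitute s = j100:
Numerator: 1 = 1 + j0
Denominator: (j100) + 100 = 100 + j100
|N| = √(1² + 0²) ≈ 1, ∠N ≈ 0.00°
|D| = √(100² + 100²) ≈ 141.42, ∠D ≈ 45.00°
|T| = 1 / 141.42 ≈ 0.0070711
Gain = 20 log₁₀(0.0070711) ≈ -43.01 dB
∠T = 0.00° − 45.00° = -45.00°

Substitute s = j241:
Numerator: 1 = 1 + j0
Denominator: (j241) + 100 = 100 + j241
|N| = √(1² + 0²) ≈ 1, ∠N ≈ 0.00°
|D| = √(100² + 241²) ≈ 260.92, ∠D ≈ 67.46°
|T| = 1 / 260.92 ≈ 0.0038326
Gain = 20 log₁₀(0.0038326) ≈ -48.33 dB
∠T = 0.00° − 67.46° = -67.46°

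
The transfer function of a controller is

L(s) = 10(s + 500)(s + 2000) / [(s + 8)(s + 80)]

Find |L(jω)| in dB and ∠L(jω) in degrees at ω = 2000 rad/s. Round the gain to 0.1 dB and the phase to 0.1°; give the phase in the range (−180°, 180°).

At s = jω = j2000:
zero (s+500): 500 + j2000 → |·| = √(500²+2000²) = √4250000 ≈ 2061.6, ∠ = arctan(2000/500) ≈ 75.96°
zero (s+2000): 2000 + j2000 → |·| = √(2000²+2000²) = √8000000 ≈ 2828.4, ∠ = arctan(2000/2000) ≈ 45.00°
pole (s+8): 8 + j2000 → |·| = √(8²+2000²) = √4000064 ≈ 2000, ∠ = arctan(2000/8) ≈ 89.77°
pole (s+80): 80 + j2000 → |·| = √(80²+2000²) = √4006400 ≈ 2001.6, ∠ = arctan(2000/80) ≈ 87.71°
|L| = 10 · 5.831e+06 / 4.0032e+06 ≈ 14.566
Gain = 20 log₁₀(14.566) ≈ 23.27 dB
∠L = 120.96° − 177.48° = -56.52°

23.3 dB, -56.5°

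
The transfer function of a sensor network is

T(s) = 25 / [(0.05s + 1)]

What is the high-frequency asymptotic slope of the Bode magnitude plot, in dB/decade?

-20 dB/decade

Each pole contributes −20 dB/decade at high frequency; each zero contributes +20 dB/decade.
Net: 0 zero(s) − 1 pole(s) → -20 dB/decade.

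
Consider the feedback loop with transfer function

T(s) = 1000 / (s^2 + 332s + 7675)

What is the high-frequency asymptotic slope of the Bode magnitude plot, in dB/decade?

Each pole contributes −20 dB/decade at high frequency; each zero contributes +20 dB/decade.
Net: 0 zero(s) − 2 pole(s) → -40 dB/decade.

-40 dB/decade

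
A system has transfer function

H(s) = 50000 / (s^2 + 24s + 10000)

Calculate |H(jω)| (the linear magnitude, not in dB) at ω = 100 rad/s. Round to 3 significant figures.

20.8

At s = jω = j100:
quadratic: (j100)² + 24·j100 + 10000 = 0 + j2400 → |·| ≈ 2400, ∠ ≈ 90.00°
|H| = 50000 / 2400 ≈ 20.833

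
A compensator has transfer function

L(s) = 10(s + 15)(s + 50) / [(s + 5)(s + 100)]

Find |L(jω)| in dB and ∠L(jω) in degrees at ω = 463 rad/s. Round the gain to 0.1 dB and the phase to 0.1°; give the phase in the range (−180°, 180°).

At s = jω = j463:
zero (s+15): 15 + j463 → |·| = √(15²+463²) = √214594 ≈ 463.24, ∠ = arctan(463/15) ≈ 88.14°
zero (s+50): 50 + j463 → |·| = √(50²+463²) = √216869 ≈ 465.69, ∠ = arctan(463/50) ≈ 83.84°
pole (s+5): 5 + j463 → |·| = √(5²+463²) = √214394 ≈ 463.03, ∠ = arctan(463/5) ≈ 89.38°
pole (s+100): 100 + j463 → |·| = √(100²+463²) = √224369 ≈ 473.68, ∠ = arctan(463/100) ≈ 77.81°
|L| = 10 · 2.1573e+05 / 2.1933e+05 ≈ 9.8359
Gain = 20 log₁₀(9.8359) ≈ 19.86 dB
∠L = 171.98° − 167.19° = 4.79°

19.9 dB, 4.8°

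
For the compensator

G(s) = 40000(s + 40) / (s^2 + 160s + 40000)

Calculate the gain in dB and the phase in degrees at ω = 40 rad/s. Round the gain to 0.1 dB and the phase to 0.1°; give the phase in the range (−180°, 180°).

35.3 dB, 35.5°

At s = jω = j40:
zero (s+40): 40 + j40 → |·| = √(40²+40²) = √3200 ≈ 56.569, ∠ = arctan(40/40) ≈ 45.00°
quadratic: (j40)² + 160·j40 + 40000 = 38400 + j6400 → |·| ≈ 38930, ∠ ≈ 9.46°
|G| = 40000 · 56.569 / 38930 ≈ 58.124
Gain = 20 log₁₀(58.124) ≈ 35.29 dB
∠G = 45.00° − 9.46° = 35.54°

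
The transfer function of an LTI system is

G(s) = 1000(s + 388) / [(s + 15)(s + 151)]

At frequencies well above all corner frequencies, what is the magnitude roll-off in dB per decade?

Each pole contributes −20 dB/decade at high frequency; each zero contributes +20 dB/decade.
Net: 1 zero(s) − 2 pole(s) → -20 dB/decade.

-20 dB/decade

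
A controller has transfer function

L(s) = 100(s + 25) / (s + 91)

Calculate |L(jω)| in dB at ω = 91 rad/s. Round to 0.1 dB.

37.3 dB

At s = jω = j91:
zero (s+25): 25 + j91 → |·| = √(25²+91²) = √8906 ≈ 94.372, ∠ = arctan(91/25) ≈ 74.64°
pole (s+91): 91 + j91 → |·| = √(91²+91²) = √16562 ≈ 128.69, ∠ = arctan(91/91) ≈ 45.00°
|L| = 100 · 94.372 / 128.69 ≈ 73.333
Gain = 20 log₁₀(73.333) ≈ 37.31 dB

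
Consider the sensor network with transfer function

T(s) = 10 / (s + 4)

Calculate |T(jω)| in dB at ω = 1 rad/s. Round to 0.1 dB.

Substitute s = j1:
Numerator: 10 = 10 + j0
Denominator: (j1) + 4 = 4 + j1
|N| = √(10² + 0²) ≈ 10, ∠N ≈ 0.00°
|D| = √(4² + 1²) ≈ 4.1231, ∠D ≈ 14.04°
|T| = 10 / 4.1231 ≈ 2.4254
Gain = 20 log₁₀(2.4254) ≈ 7.70 dB

7.7 dB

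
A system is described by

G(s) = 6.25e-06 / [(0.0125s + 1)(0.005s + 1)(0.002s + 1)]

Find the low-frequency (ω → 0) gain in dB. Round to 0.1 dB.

-104.1 dB

G(0) = 6.25e-06 · 1 / 1 = 6.25e-06
20 log₁₀(6.25e-06) ≈ -104.08 dB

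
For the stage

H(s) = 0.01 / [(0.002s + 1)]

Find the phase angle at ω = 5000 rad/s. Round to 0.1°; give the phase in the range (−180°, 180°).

At ω = 5000 rad/s:
pole (1 + j5000·0.002) = 1 + j10 → |·| ≈ 10.05, ∠ ≈ 84.29°
∠H = (0°) − (84.29°) = -84.29°

-84.3°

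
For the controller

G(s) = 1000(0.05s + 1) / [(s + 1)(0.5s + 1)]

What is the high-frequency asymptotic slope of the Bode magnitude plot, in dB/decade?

-20 dB/decade

Each pole contributes −20 dB/decade at high frequency; each zero contributes +20 dB/decade.
Net: 1 zero(s) − 2 pole(s) → -20 dB/decade.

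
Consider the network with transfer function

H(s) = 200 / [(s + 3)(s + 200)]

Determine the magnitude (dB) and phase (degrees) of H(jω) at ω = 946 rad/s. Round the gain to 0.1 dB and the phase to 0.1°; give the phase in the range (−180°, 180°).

At s = jω = j946:
pole (s+3): 3 + j946 → |·| = √(3²+946²) = √894925 ≈ 946, ∠ = arctan(946/3) ≈ 89.82°
pole (s+200): 200 + j946 → |·| = √(200²+946²) = √934916 ≈ 966.91, ∠ = arctan(946/200) ≈ 78.06°
|H| = 200 / 9.147e+05 ≈ 0.00021865
Gain = 20 log₁₀(0.00021865) ≈ -73.21 dB
∠H = 0.00° − 167.88° = -167.88°

-73.2 dB, -167.9°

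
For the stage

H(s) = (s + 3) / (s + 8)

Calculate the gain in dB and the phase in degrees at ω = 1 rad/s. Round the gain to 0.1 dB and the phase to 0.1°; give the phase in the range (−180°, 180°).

Substitute s = j1:
Numerator: (j1) + 3 = 3 + j1
Denominator: (j1) + 8 = 8 + j1
|N| = √(3² + 1²) ≈ 3.1623, ∠N ≈ 18.43°
|D| = √(8² + 1²) ≈ 8.0623, ∠D ≈ 7.13°
|H| = 3.1623 / 8.0623 ≈ 0.39223
Gain = 20 log₁₀(0.39223) ≈ -8.13 dB
∠H = 18.43° − 7.13° = 11.30°

-8.1 dB, 11.3°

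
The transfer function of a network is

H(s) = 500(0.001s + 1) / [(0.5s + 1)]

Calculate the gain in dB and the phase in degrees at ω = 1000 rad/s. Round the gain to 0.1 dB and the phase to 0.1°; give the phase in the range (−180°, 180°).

3.0 dB, -44.9°

At ω = 1000 rad/s:
zero (1 + j1000·0.001) = 1 + j1 → |·| ≈ 1.4142, ∠ ≈ 45.00°
pole (1 + j1000·0.5) = 1 + j500 → |·| ≈ 500, ∠ ≈ 89.89°
|H| = 500 · 1.4142 / (500) ≈ 1.4142
Gain = 20 log₁₀(1.4142) ≈ 3.01 dB
∠H = (45.00°) − (89.89°) = -44.89°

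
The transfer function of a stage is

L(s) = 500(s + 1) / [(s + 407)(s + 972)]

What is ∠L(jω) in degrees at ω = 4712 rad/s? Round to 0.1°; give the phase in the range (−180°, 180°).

At s = jω = j4712:
zero (s+1): 1 + j4712 → |·| = √(1²+4712²) = √22202945 ≈ 4712, ∠ = arctan(4712/1) ≈ 89.99°
pole (s+407): 407 + j4712 → |·| = √(407²+4712²) = √22368593 ≈ 4729.5, ∠ = arctan(4712/407) ≈ 85.06°
pole (s+972): 972 + j4712 → |·| = √(972²+4712²) = √23147728 ≈ 4811.2, ∠ = arctan(4712/972) ≈ 78.34°
∠L = 89.99° − 163.40° = -73.41°

-73.4°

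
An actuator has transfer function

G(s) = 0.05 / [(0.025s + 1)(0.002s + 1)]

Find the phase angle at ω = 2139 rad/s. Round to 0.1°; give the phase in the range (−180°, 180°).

-165.8°

At ω = 2139 rad/s:
pole (1 + j2139·0.025) = 1 + j53.475 → |·| ≈ 53.484, ∠ ≈ 88.93°
pole (1 + j2139·0.002) = 1 + j4.278 → |·| ≈ 4.3933, ∠ ≈ 76.84°
∠G = (0°) − (88.93° + 76.84°) = -165.77°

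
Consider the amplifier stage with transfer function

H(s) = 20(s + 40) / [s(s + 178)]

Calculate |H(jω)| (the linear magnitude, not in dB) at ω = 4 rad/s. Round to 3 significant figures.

1.13

At s = jω = j4:
zero (s+40): 40 + j4 → |·| = √(40²+4²) = √1616 ≈ 40.2, ∠ = arctan(4/40) ≈ 5.71°
pole (s+178): 178 + j4 → |·| = √(178²+4²) = √31700 ≈ 178.04, ∠ = arctan(4/178) ≈ 1.29°
pole at origin: |s| = 4, ∠ = 90.00° (in denominator)
|H| = 20 · 40.2 / 712.16 ≈ 1.129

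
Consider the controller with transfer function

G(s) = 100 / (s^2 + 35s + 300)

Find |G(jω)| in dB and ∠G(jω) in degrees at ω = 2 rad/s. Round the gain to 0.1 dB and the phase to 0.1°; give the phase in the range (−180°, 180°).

Substitute s = j2:
Numerator: 100 = 100 + j0
Denominator: (j2)^2 + 35(j2) + 300 = 296 + j70
|N| = √(100² + 0²) ≈ 100, ∠N ≈ 0.00°
|D| = √(296² + 70²) ≈ 304.16, ∠D ≈ 13.31°
|G| = 100 / 304.16 ≈ 0.32877
Gain = 20 log₁₀(0.32877) ≈ -9.66 dB
∠G = 0.00° − 13.31° = -13.31°

-9.7 dB, -13.3°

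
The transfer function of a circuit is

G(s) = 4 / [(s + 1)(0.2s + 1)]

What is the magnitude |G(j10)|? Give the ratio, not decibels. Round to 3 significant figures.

0.178

At ω = 10 rad/s:
pole (1 + j10·1) = 1 + j10 → |·| ≈ 10.05, ∠ ≈ 84.29°
pole (1 + j10·0.2) = 1 + j2 → |·| ≈ 2.2361, ∠ ≈ 63.43°
|G| = 4 · 1 / (10.05 · 2.2361) ≈ 0.17799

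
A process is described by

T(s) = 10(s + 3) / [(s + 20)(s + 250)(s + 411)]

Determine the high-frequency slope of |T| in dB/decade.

-40 dB/decade

Each pole contributes −20 dB/decade at high frequency; each zero contributes +20 dB/decade.
Net: 1 zero(s) − 3 pole(s) → -40 dB/decade.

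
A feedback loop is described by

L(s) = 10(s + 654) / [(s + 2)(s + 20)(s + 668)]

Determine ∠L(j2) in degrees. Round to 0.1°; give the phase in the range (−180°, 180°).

At s = jω = j2:
zero (s+654): 654 + j2 → |·| = √(654²+2²) = √427720 ≈ 654, ∠ = arctan(2/654) ≈ 0.18°
pole (s+2): 2 + j2 → |·| = √(2²+2²) = √8 ≈ 2.8284, ∠ = arctan(2/2) ≈ 45.00°
pole (s+20): 20 + j2 → |·| = √(20²+2²) = √404 ≈ 20.1, ∠ = arctan(2/20) ≈ 5.71°
pole (s+668): 668 + j2 → |·| = √(668²+2²) = √446228 ≈ 668, ∠ = arctan(2/668) ≈ 0.17°
∠L = 0.18° − 50.88° = -50.70°

-50.7°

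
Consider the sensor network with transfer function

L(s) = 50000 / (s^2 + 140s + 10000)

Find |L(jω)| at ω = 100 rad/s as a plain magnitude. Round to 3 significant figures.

3.57

At s = jω = j100:
quadratic: (j100)² + 140·j100 + 10000 = 0 + j14000 → |·| ≈ 14000, ∠ ≈ 90.00°
|L| = 50000 / 14000 ≈ 3.5714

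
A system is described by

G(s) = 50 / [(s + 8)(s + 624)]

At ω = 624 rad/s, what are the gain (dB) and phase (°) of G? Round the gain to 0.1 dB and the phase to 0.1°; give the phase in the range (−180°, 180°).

-80.8 dB, -134.3°

At s = jω = j624:
pole (s+8): 8 + j624 → |·| = √(8²+624²) = √389440 ≈ 624.05, ∠ = arctan(624/8) ≈ 89.27°
pole (s+624): 624 + j624 → |·| = √(624²+624²) = √778752 ≈ 882.47, ∠ = arctan(624/624) ≈ 45.00°
|G| = 50 / 5.5071e+05 ≈ 9.0792e-05
Gain = 20 log₁₀(9.0792e-05) ≈ -80.84 dB
∠G = 0.00° − 134.27° = -134.27°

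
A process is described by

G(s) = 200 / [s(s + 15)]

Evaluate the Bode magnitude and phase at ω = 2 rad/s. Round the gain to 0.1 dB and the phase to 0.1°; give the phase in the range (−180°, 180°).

At s = jω = j2:
pole (s+15): 15 + j2 → |·| = √(15²+2²) = √229 ≈ 15.133, ∠ = arctan(2/15) ≈ 7.59°
pole at origin: |s| = 2, ∠ = 90.00° (in denominator)
|G| = 200 / 30.266 ≈ 6.6081
Gain = 20 log₁₀(6.6081) ≈ 16.40 dB
∠G = 0.00° − 97.59° = -97.59°

16.4 dB, -97.6°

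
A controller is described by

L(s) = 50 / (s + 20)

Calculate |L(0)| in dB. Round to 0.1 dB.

8.0 dB

L(0) = 50 / (20) = 2.5
20 log₁₀(2.5) ≈ 7.96 dB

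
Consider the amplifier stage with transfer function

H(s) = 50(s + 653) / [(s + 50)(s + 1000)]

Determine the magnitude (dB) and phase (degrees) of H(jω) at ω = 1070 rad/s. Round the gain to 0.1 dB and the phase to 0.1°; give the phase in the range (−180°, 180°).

-28.0 dB, -75.7°

At s = jω = j1070:
zero (s+653): 653 + j1070 → |·| = √(653²+1070²) = √1571309 ≈ 1253.5, ∠ = arctan(1070/653) ≈ 58.61°
pole (s+50): 50 + j1070 → |·| = √(50²+1070²) = √1147400 ≈ 1071.2, ∠ = arctan(1070/50) ≈ 87.32°
pole (s+1000): 1000 + j1070 → |·| = √(1000²+1070²) = √2144900 ≈ 1464.5, ∠ = arctan(1070/1000) ≈ 46.94°
|H| = 50 · 1253.5 / 1.5688e+06 ≈ 0.039951
Gain = 20 log₁₀(0.039951) ≈ -27.97 dB
∠H = 58.61° − 134.26° = -75.65°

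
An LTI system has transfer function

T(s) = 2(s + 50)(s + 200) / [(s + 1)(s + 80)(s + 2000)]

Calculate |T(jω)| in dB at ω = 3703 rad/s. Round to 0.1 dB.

At s = jω = j3703:
zero (s+50): 50 + j3703 → |·| = √(50²+3703²) = √13714709 ≈ 3703.3, ∠ = arctan(3703/50) ≈ 89.23°
zero (s+200): 200 + j3703 → |·| = √(200²+3703²) = √13752209 ≈ 3708.4, ∠ = arctan(3703/200) ≈ 86.91°
pole (s+1): 1 + j3703 → |·| = √(1²+3703²) = √13712210 ≈ 3703, ∠ = arctan(3703/1) ≈ 89.98°
pole (s+80): 80 + j3703 → |·| = √(80²+3703²) = √13718609 ≈ 3703.9, ∠ = arctan(3703/80) ≈ 88.76°
pole (s+2000): 2000 + j3703 → |·| = √(2000²+3703²) = √17712209 ≈ 4208.6, ∠ = arctan(3703/2000) ≈ 61.63°
|T| = 2 · 1.3733e+07 / 5.7723e+10 ≈ 0.00047582
Gain = 20 log₁₀(0.00047582) ≈ -66.45 dB

-66.5 dB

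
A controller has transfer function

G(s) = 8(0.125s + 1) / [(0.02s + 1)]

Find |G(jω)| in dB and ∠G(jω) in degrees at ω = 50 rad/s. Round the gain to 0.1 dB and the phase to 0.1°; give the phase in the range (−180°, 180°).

At ω = 50 rad/s:
zero (1 + j50·0.125) = 1 + j6.25 → |·| ≈ 6.3295, ∠ ≈ 80.91°
pole (1 + j50·0.02) = 1 + j1 → |·| ≈ 1.4142, ∠ ≈ 45.00°
|G| = 8 · 6.3295 / (1.4142) ≈ 35.805
Gain = 20 log₁₀(35.805) ≈ 31.08 dB
∠G = (80.91°) − (45.00°) = 35.91°

31.1 dB, 35.9°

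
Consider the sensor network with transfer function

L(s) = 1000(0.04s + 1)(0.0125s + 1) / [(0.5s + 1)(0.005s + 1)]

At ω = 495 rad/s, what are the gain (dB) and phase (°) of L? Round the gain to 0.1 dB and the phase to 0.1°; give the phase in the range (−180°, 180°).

45.5 dB, 10.2°

At ω = 495 rad/s:
zero (1 + j495·0.04) = 1 + j19.8 → |·| ≈ 19.825, ∠ ≈ 87.11°
zero (1 + j495·0.0125) = 1 + j6.1875 → |·| ≈ 6.2678, ∠ ≈ 80.82°
pole (1 + j495·0.5) = 1 + j247.5 → |·| ≈ 247.5, ∠ ≈ 89.77°
pole (1 + j495·0.005) = 1 + j2.475 → |·| ≈ 2.6694, ∠ ≈ 68.00°
|L| = 1000 · 19.825 · 6.2678 / (247.5 · 2.6694) ≈ 188.08
Gain = 20 log₁₀(188.08) ≈ 45.49 dB
∠L = (87.11° + 80.82°) − (89.77° + 68.00°) = 10.16°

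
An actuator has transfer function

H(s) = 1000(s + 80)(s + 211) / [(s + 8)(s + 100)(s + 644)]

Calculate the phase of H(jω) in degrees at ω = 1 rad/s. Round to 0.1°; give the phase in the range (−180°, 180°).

At s = jω = j1:
zero (s+80): 80 + j1 → |·| = √(80²+1²) = √6401 ≈ 80.006, ∠ = arctan(1/80) ≈ 0.72°
zero (s+211): 211 + j1 → |·| = √(211²+1²) = √44522 ≈ 211, ∠ = arctan(1/211) ≈ 0.27°
pole (s+8): 8 + j1 → |·| = √(8²+1²) = √65 ≈ 8.0623, ∠ = arctan(1/8) ≈ 7.13°
pole (s+100): 100 + j1 → |·| = √(100²+1²) = √10001 ≈ 100, ∠ = arctan(1/100) ≈ 0.57°
pole (s+644): 644 + j1 → |·| = √(644²+1²) = √414737 ≈ 644, ∠ = arctan(1/644) ≈ 0.09°
∠H = 0.99° − 7.79° = -6.80°

-6.8°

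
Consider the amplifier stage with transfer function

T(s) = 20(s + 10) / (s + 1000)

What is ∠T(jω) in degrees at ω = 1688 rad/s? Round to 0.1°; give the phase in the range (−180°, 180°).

At s = jω = j1688:
zero (s+10): 10 + j1688 → |·| = √(10²+1688²) = √2849444 ≈ 1688, ∠ = arctan(1688/10) ≈ 89.66°
pole (s+1000): 1000 + j1688 → |·| = √(1000²+1688²) = √3849344 ≈ 1962, ∠ = arctan(1688/1000) ≈ 59.36°
∠T = 89.66° − 59.36° = 30.30°

30.3°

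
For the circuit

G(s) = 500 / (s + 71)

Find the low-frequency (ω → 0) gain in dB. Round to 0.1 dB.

17.0 dB

G(0) = 500 / (71) ≈ 7.0423
20 log₁₀(7.0423) ≈ 16.95 dB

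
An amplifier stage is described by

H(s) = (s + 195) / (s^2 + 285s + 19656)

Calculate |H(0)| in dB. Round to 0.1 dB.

-40.1 dB

H(0) = 195 / 19656 ≈ 0.0099206
20 log₁₀(0.0099206) ≈ -40.07 dB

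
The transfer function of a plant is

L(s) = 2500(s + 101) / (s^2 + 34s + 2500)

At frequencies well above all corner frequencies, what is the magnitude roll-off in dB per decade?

-20 dB/decade

Each pole contributes −20 dB/decade at high frequency; each zero contributes +20 dB/decade.
Net: 1 zero(s) − 2 pole(s) → -20 dB/decade.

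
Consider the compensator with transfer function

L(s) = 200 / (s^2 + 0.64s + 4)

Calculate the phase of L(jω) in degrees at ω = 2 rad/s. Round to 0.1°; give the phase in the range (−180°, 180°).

At s = jω = j2:
quadratic: (j2)² + 0.64·j2 + 4 = 0 + j1.28 → |·| ≈ 1.28, ∠ ≈ 90.00°
∠L = 0.00° − 90.00° = -90.00°

-90.0°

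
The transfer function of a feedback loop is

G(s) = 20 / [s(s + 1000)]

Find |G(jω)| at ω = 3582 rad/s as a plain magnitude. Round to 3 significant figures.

1.50e-06

At s = jω = j3582:
pole (s+1000): 1000 + j3582 → |·| = √(1000²+3582²) = √13830724 ≈ 3719, ∠ = arctan(3582/1000) ≈ 74.40°
pole at origin: |s| = 3582, ∠ = 90.00° (in denominator)
|G| = 20 / 1.3321e+07 ≈ 1.5014e-06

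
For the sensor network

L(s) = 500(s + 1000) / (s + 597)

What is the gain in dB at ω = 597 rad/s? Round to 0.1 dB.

56.8 dB

At s = jω = j597:
zero (s+1000): 1000 + j597 → |·| = √(1000²+597²) = √1356409 ≈ 1164.6, ∠ = arctan(597/1000) ≈ 30.84°
pole (s+597): 597 + j597 → |·| = √(597²+597²) = √712818 ≈ 844.29, ∠ = arctan(597/597) ≈ 45.00°
|L| = 500 · 1164.6 / 844.29 ≈ 689.69
Gain = 20 log₁₀(689.69) ≈ 56.77 dB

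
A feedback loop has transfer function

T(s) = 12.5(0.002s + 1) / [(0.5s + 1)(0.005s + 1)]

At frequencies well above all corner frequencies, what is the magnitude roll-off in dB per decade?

Each pole contributes −20 dB/decade at high frequency; each zero contributes +20 dB/decade.
Net: 1 zero(s) − 2 pole(s) → -20 dB/decade.

-20 dB/decade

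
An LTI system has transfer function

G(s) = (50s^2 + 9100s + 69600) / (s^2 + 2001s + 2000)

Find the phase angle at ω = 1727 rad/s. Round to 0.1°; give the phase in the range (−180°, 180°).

Substitute s = j1727:
Numerator: 50(j1727)^2 + 9100(j1727) + 69600 = -149056850 + j15715700
Denominator: (j1727)^2 + 2001(j1727) + 2000 = -2980529 + j3455727
|N| = √(149056850² + 15715700²) ≈ 1.4988e+08, ∠N ≈ 173.98°
|D| = √(2980529² + 3455727²) ≈ 4.5635e+06, ∠D ≈ 130.78°
∠G = 173.98° − 130.78° = 43.20°

43.2°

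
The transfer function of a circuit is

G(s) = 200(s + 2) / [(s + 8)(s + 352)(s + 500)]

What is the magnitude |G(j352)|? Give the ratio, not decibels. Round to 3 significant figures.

At s = jω = j352:
zero (s+2): 2 + j352 → |·| = √(2²+352²) = √123908 ≈ 352.01, ∠ = arctan(352/2) ≈ 89.67°
pole (s+8): 8 + j352 → |·| = √(8²+352²) = √123968 ≈ 352.09, ∠ = arctan(352/8) ≈ 88.70°
pole (s+352): 352 + j352 → |·| = √(352²+352²) = √247808 ≈ 497.8, ∠ = arctan(352/352) ≈ 45.00°
pole (s+500): 500 + j352 → |·| = √(500²+352²) = √373904 ≈ 611.48, ∠ = arctan(352/500) ≈ 35.15°
|G| = 200 · 352.01 / 1.0717e+08 ≈ 0.00065692

0.000657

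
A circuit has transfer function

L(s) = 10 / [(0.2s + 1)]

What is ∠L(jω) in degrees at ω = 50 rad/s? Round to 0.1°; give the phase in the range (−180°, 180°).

At ω = 50 rad/s:
pole (1 + j50·0.2) = 1 + j10 → |·| ≈ 10.05, ∠ ≈ 84.29°
∠L = (0°) − (84.29°) = -84.29°

-84.3°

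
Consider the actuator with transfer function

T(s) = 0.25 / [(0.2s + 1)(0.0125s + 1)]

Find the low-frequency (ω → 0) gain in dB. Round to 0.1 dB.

-12.0 dB

T(0) = 0.25 · 1 / 1 = 0.25
20 log₁₀(0.25) ≈ -12.04 dB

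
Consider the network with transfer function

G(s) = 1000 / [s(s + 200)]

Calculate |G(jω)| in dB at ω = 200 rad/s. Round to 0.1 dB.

-35.1 dB

At s = jω = j200:
pole (s+200): 200 + j200 → |·| = √(200²+200²) = √80000 ≈ 282.84, ∠ = arctan(200/200) ≈ 45.00°
pole at origin: |s| = 200, ∠ = 90.00° (in denominator)
|G| = 1000 / 56568 ≈ 0.017678
Gain = 20 log₁₀(0.017678) ≈ -35.05 dB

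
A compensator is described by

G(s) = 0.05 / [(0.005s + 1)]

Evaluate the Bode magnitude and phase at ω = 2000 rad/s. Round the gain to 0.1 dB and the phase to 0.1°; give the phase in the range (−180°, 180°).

-46.1 dB, -84.3°

At ω = 2000 rad/s:
pole (1 + j2000·0.005) = 1 + j10 → |·| ≈ 10.05, ∠ ≈ 84.29°
|G| = 0.05 · 1 / (10.05) ≈ 0.0049751
Gain = 20 log₁₀(0.0049751) ≈ -46.06 dB
∠G = (0°) − (84.29°) = -84.29°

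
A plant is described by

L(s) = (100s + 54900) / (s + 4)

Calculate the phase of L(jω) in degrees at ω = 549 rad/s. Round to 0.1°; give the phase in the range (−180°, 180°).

-44.6°

Substitute s = j549:
Numerator: 100(j549) + 54900 = 54900 + j54900
Denominator: (j549) + 4 = 4 + j549
|N| = √(54900² + 54900²) ≈ 77640, ∠N ≈ 45.00°
|D| = √(4² + 549²) ≈ 549.01, ∠D ≈ 89.58°
∠L = 45.00° − 89.58° = -44.58°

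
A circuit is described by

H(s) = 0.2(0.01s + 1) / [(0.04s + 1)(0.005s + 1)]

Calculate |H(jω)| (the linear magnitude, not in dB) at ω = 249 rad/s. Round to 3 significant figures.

0.0336

At ω = 249 rad/s:
zero (1 + j249·0.01) = 1 + j2.49 → |·| ≈ 2.6833, ∠ ≈ 68.12°
pole (1 + j249·0.04) = 1 + j9.96 → |·| ≈ 10.01, ∠ ≈ 84.27°
pole (1 + j249·0.005) = 1 + j1.245 → |·| ≈ 1.5969, ∠ ≈ 51.23°
|H| = 0.2 · 2.6833 / (10.01 · 1.5969) ≈ 0.033573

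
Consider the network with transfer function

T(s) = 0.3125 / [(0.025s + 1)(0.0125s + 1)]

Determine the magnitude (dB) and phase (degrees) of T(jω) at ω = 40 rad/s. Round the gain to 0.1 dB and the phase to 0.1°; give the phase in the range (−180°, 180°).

At ω = 40 rad/s:
pole (1 + j40·0.025) = 1 + j1 → |·| ≈ 1.4142, ∠ ≈ 45.00°
pole (1 + j40·0.0125) = 1 + j0.5 → |·| ≈ 1.118, ∠ ≈ 26.57°
|T| = 0.3125 · 1 / (1.4142 · 1.118) ≈ 0.19765
Gain = 20 log₁₀(0.19765) ≈ -14.08 dB
∠T = (0°) − (45.00° + 26.57°) = -71.57°

-14.1 dB, -71.6°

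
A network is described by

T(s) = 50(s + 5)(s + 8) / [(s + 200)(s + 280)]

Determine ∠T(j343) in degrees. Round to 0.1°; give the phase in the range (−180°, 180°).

At s = jω = j343:
zero (s+5): 5 + j343 → |·| = √(5²+343²) = √117674 ≈ 343.04, ∠ = arctan(343/5) ≈ 89.16°
zero (s+8): 8 + j343 → |·| = √(8²+343²) = √117713 ≈ 343.09, ∠ = arctan(343/8) ≈ 88.66°
pole (s+200): 200 + j343 → |·| = √(200²+343²) = √157649 ≈ 397.05, ∠ = arctan(343/200) ≈ 59.75°
pole (s+280): 280 + j343 → |·| = √(280²+343²) = √196049 ≈ 442.77, ∠ = arctan(343/280) ≈ 50.77°
∠T = 177.82° − 110.52° = 67.30°

67.3°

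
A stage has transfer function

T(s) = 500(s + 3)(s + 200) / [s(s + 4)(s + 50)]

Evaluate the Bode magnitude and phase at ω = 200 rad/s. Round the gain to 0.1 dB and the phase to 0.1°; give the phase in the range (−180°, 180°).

10.7 dB, -120.7°

At s = jω = j200:
zero (s+3): 3 + j200 → |·| = √(3²+200²) = √40009 ≈ 200.02, ∠ = arctan(200/3) ≈ 89.14°
zero (s+200): 200 + j200 → |·| = √(200²+200²) = √80000 ≈ 282.84, ∠ = arctan(200/200) ≈ 45.00°
pole (s+4): 4 + j200 → |·| = √(4²+200²) = √40016 ≈ 200.04, ∠ = arctan(200/4) ≈ 88.85°
pole (s+50): 50 + j200 → |·| = √(50²+200²) = √42500 ≈ 206.16, ∠ = arctan(200/50) ≈ 75.96°
pole at origin: |s| = 200, ∠ = 90.00° (in denominator)
|T| = 500 · 56574 / 8.248e+06 ≈ 3.4296
Gain = 20 log₁₀(3.4296) ≈ 10.70 dB
∠T = 134.14° − 254.81° = -120.67°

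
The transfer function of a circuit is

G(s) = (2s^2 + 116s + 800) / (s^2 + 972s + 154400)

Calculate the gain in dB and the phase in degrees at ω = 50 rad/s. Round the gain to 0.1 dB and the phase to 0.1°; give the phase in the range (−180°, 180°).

-27.0 dB, 108.2°

Substitute s = j50:
Numerator: 2(j50)^2 + 116(j50) + 800 = -4200 + j5800
Denominator: (j50)^2 + 972(j50) + 154400 = 151900 + j48600
|N| = √(4200² + 5800²) ≈ 7161, ∠N ≈ 125.91°
|D| = √(151900² + 48600²) ≈ 1.5949e+05, ∠D ≈ 17.74°
|G| = 7161 / 1.5949e+05 ≈ 0.044899
Gain = 20 log₁₀(0.044899) ≈ -26.96 dB
∠G = 125.91° − 17.74° = 108.17°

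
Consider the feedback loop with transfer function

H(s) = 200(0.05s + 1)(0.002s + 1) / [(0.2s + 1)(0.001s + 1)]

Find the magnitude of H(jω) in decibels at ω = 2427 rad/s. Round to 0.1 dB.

At ω = 2427 rad/s:
zero (1 + j2427·0.05) = 1 + j121.35 → |·| ≈ 121.35, ∠ ≈ 89.53°
zero (1 + j2427·0.002) = 1 + j4.854 → |·| ≈ 4.9559, ∠ ≈ 78.36°
pole (1 + j2427·0.2) = 1 + j485.4 → |·| ≈ 485.4, ∠ ≈ 89.88°
pole (1 + j2427·0.001) = 1 + j2.427 → |·| ≈ 2.6249, ∠ ≈ 67.61°
|H| = 200 · 121.35 · 4.9559 / (485.4 · 2.6249) ≈ 94.402
Gain = 20 log₁₀(94.402) ≈ 39.50 dB

39.5 dB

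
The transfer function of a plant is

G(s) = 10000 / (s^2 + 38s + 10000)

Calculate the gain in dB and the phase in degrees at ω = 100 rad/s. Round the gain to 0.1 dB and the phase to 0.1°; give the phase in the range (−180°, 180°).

At s = jω = j100:
quadratic: (j100)² + 38·j100 + 10000 = 0 + j3800 → |·| ≈ 3800, ∠ ≈ 90.00°
|G| = 10000 / 3800 ≈ 2.6316
Gain = 20 log₁₀(2.6316) ≈ 8.40 dB
∠G = 0.00° − 90.00° = -90.00°

8.4 dB, -90.0°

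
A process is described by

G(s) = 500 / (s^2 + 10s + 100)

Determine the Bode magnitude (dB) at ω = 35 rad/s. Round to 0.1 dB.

-7.4 dB

At s = jω = j35:
quadratic: (j35)² + 10·j35 + 100 = -1125 + j350 → |·| ≈ 1178.2, ∠ ≈ 162.72°
|G| = 500 / 1178.2 ≈ 0.42438
Gain = 20 log₁₀(0.42438) ≈ -7.44 dB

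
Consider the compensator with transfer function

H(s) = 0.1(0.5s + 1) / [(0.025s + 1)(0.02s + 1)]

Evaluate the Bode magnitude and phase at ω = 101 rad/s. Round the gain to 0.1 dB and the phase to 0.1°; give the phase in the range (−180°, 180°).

-1.7 dB, -43.2°

At ω = 101 rad/s:
zero (1 + j101·0.5) = 1 + j50.5 → |·| ≈ 50.51, ∠ ≈ 88.87°
pole (1 + j101·0.025) = 1 + j2.525 → |·| ≈ 2.7158, ∠ ≈ 68.39°
pole (1 + j101·0.02) = 1 + j2.02 → |·| ≈ 2.254, ∠ ≈ 63.66°
|H| = 0.1 · 50.51 / (2.7158 · 2.254) ≈ 0.82514
Gain = 20 log₁₀(0.82514) ≈ -1.67 dB
∠H = (88.87°) − (68.39° + 63.66°) = -43.18°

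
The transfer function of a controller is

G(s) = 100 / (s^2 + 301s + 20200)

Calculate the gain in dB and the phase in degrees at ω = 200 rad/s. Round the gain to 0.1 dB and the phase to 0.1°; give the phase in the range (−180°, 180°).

Substitute s = j200:
Numerator: 100 = 100 + j0
Denominator: (j200)^2 + 301(j200) + 20200 = -19800 + j60200
|N| = √(100² + 0²) ≈ 100, ∠N ≈ 0.00°
|D| = √(19800² + 60200²) ≈ 63373, ∠D ≈ 108.21°
|G| = 100 / 63373 ≈ 0.001578
Gain = 20 log₁₀(0.001578) ≈ -56.04 dB
∠G = 0.00° − 108.21° = -108.21°

-56.0 dB, -108.2°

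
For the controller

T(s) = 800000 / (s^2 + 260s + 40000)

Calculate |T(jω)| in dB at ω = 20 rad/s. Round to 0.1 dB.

26.0 dB

At s = jω = j20:
quadratic: (j20)² + 260·j20 + 40000 = 39600 + j5200 → |·| ≈ 39940, ∠ ≈ 7.48°
|T| = 800000 / 39940 ≈ 20.03
Gain = 20 log₁₀(20.03) ≈ 26.03 dB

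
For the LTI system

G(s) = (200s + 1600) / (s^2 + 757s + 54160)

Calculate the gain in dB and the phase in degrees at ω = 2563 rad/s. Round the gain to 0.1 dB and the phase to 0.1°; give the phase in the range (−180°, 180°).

Substitute s = j2563:
Numerator: 200(j2563) + 1600 = 1600 + j512600
Denominator: (j2563)^2 + 757(j2563) + 54160 = -6514809 + j1940191
|N| = √(1600² + 512600²) ≈ 5.126e+05, ∠N ≈ 89.82°
|D| = √(6514809² + 1940191²) ≈ 6.7976e+06, ∠D ≈ 163.42°
|G| = 5.126e+05 / 6.7976e+06 ≈ 0.075409
Gain = 20 log₁₀(0.075409) ≈ -22.45 dB
∠G = 89.82° − 163.42° = -73.60°

-22.5 dB, -73.6°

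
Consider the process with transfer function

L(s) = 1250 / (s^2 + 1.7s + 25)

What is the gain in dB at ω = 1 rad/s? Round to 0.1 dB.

34.3 dB

At s = jω = j1:
quadratic: (j1)² + 1.7·j1 + 25 = 24 + j1.7 → |·| ≈ 24.06, ∠ ≈ 4.05°
|L| = 1250 / 24.06 ≈ 51.953
Gain = 20 log₁₀(51.953) ≈ 34.31 dB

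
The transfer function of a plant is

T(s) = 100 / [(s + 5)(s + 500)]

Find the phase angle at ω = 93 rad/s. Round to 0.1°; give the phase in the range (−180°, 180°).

-97.5°

At s = jω = j93:
pole (s+5): 5 + j93 → |·| = √(5²+93²) = √8674 ≈ 93.134, ∠ = arctan(93/5) ≈ 86.92°
pole (s+500): 500 + j93 → |·| = √(500²+93²) = √258649 ≈ 508.58, ∠ = arctan(93/500) ≈ 10.54°
∠T = 0.00° − 97.46° = -97.46°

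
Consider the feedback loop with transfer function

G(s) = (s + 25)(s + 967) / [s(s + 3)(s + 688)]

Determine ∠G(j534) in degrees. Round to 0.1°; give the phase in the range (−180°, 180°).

At s = jω = j534:
zero (s+25): 25 + j534 → |·| = √(25²+534²) = √285781 ≈ 534.58, ∠ = arctan(534/25) ≈ 87.32°
zero (s+967): 967 + j534 → |·| = √(967²+534²) = √1220245 ≈ 1104.6, ∠ = arctan(534/967) ≈ 28.91°
pole (s+3): 3 + j534 → |·| = √(3²+534²) = √285165 ≈ 534.01, ∠ = arctan(534/3) ≈ 89.68°
pole (s+688): 688 + j534 → |·| = √(688²+534²) = √758500 ≈ 870.92, ∠ = arctan(534/688) ≈ 37.82°
pole at origin: |s| = 534, ∠ = 90.00° (in denominator)
∠G = 116.23° − 217.50° = -101.27°

-101.3°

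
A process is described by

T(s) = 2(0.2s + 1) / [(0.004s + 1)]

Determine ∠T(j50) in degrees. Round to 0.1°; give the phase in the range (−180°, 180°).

At ω = 50 rad/s:
zero (1 + j50·0.2) = 1 + j10 → |·| ≈ 10.05, ∠ ≈ 84.29°
pole (1 + j50·0.004) = 1 + j0.2 → |·| ≈ 1.0198, ∠ ≈ 11.31°
∠T = (84.29°) − (11.31°) = 72.98°

73.0°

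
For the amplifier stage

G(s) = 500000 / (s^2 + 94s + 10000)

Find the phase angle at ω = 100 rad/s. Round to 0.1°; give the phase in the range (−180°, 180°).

At s = jω = j100:
quadratic: (j100)² + 94·j100 + 10000 = 0 + j9400 → |·| ≈ 9400, ∠ ≈ 90.00°
∠G = 0.00° − 90.00° = -90.00°

-90.0°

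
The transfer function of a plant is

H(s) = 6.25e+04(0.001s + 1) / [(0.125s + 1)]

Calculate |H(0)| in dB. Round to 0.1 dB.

H(0) = 6.25e+04 · 1 / 1 = 62500
20 log₁₀(62500) ≈ 95.92 dB

95.9 dB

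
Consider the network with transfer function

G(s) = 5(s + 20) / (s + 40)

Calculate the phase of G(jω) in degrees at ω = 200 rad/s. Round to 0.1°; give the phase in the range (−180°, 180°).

5.6°

At s = jω = j200:
zero (s+20): 20 + j200 → |·| = √(20²+200²) = √40400 ≈ 201, ∠ = arctan(200/20) ≈ 84.29°
pole (s+40): 40 + j200 → |·| = √(40²+200²) = √41600 ≈ 203.96, ∠ = arctan(200/40) ≈ 78.69°
∠G = 84.29° − 78.69° = 5.60°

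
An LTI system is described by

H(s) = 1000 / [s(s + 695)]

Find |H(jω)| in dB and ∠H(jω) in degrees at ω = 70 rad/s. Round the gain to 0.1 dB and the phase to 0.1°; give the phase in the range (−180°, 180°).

-33.8 dB, -95.8°

At s = jω = j70:
pole (s+695): 695 + j70 → |·| = √(695²+70²) = √487925 ≈ 698.52, ∠ = arctan(70/695) ≈ 5.75°
pole at origin: |s| = 70, ∠ = 90.00° (in denominator)
|H| = 1000 / 48896 ≈ 0.020452
Gain = 20 log₁₀(0.020452) ≈ -33.79 dB
∠H = 0.00° − 95.75° = -95.75°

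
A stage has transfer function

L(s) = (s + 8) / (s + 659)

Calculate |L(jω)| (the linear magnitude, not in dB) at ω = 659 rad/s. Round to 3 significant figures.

Substitute s = j659:
Numerator: (j659) + 8 = 8 + j659
Denominator: (j659) + 659 = 659 + j659
|N| = √(8² + 659²) ≈ 659.05, ∠N ≈ 89.30°
|D| = √(659² + 659²) ≈ 931.97, ∠D ≈ 45.00°
|L| = 659.05 / 931.97 ≈ 0.70716

0.707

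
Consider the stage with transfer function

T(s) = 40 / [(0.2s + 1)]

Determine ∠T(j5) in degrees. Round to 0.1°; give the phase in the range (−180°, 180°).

-45.0°

At ω = 5 rad/s:
pole (1 + j5·0.2) = 1 + j1 → |·| ≈ 1.4142, ∠ ≈ 45.00°
∠T = (0°) − (45.00°) = -45.00°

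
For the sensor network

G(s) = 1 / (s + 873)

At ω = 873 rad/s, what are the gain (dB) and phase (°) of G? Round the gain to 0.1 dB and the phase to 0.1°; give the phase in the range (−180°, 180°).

Substitute s = j873:
Numerator: 1 = 1 + j0
Denominator: (j873) + 873 = 873 + j873
|N| = √(1² + 0²) ≈ 1, ∠N ≈ 0.00°
|D| = √(873² + 873²) ≈ 1234.6, ∠D ≈ 45.00°
|G| = 1 / 1234.6 ≈ 0.00080998
Gain = 20 log₁₀(0.00080998) ≈ -61.83 dB
∠G = 0.00° − 45.00° = -45.00°

-61.8 dB, -45.0°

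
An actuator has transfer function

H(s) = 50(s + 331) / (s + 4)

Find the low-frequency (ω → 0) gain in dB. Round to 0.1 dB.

H(0) = 50·331 / (4) = 4137.5
20 log₁₀(4137.5) ≈ 72.33 dB

72.3 dB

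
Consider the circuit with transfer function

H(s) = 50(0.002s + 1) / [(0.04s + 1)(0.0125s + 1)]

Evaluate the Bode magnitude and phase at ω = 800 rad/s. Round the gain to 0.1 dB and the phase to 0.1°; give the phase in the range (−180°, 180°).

At ω = 800 rad/s:
zero (1 + j800·0.002) = 1 + j1.6 → |·| ≈ 1.8868, ∠ ≈ 57.99°
pole (1 + j800·0.04) = 1 + j32 → |·| ≈ 32.016, ∠ ≈ 88.21°
pole (1 + j800·0.0125) = 1 + j10 → |·| ≈ 10.05, ∠ ≈ 84.29°
|H| = 50 · 1.8868 / (32.016 · 10.05) ≈ 0.2932
Gain = 20 log₁₀(0.2932) ≈ -10.66 dB
∠H = (57.99°) − (88.21° + 84.29°) = -114.51°

-10.7 dB, -114.5°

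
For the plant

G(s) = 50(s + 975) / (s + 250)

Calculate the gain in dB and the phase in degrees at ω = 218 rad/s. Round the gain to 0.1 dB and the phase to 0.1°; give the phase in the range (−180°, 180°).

At s = jω = j218:
zero (s+975): 975 + j218 → |·| = √(975²+218²) = √998149 ≈ 999.07, ∠ = arctan(218/975) ≈ 12.60°
pole (s+250): 250 + j218 → |·| = √(250²+218²) = √110024 ≈ 331.7, ∠ = arctan(218/250) ≈ 41.09°
|G| = 50 · 999.07 / 331.7 ≈ 150.6
Gain = 20 log₁₀(150.6) ≈ 43.56 dB
∠G = 12.60° − 41.09° = -28.49°

43.6 dB, -28.5°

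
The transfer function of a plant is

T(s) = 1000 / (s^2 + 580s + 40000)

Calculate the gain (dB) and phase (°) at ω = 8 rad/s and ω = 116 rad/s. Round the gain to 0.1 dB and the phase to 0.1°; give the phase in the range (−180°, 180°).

Substitute s = j8:
Numerator: 1000 = 1000 + j0
Denominator: (j8)^2 + 580(j8) + 40000 = 39936 + j4640
|N| = √(1000² + 0²) ≈ 1000, ∠N ≈ 0.00°
|D| = √(39936² + 4640²) ≈ 40205, ∠D ≈ 6.63°
|T| = 1000 / 40205 ≈ 0.024873
Gain = 20 log₁₀(0.024873) ≈ -32.09 dB
∠T = 0.00° − 6.63° = -6.63°

Substitute s = j116:
Numerator: 1000 = 1000 + j0
Denominator: (j116)^2 + 580(j116) + 40000 = 26544 + j67280
|N| = √(1000² + 0²) ≈ 1000, ∠N ≈ 0.00°
|D| = √(26544² + 67280²) ≈ 72327, ∠D ≈ 68.47°
|T| = 1000 / 72327 ≈ 0.013826
Gain = 20 log₁₀(0.013826) ≈ -37.19 dB
∠T = 0.00° − 68.47° = -68.47°

ω = 8: -32.1 dB, -6.6°; ω = 116: -37.2 dB, -68.5°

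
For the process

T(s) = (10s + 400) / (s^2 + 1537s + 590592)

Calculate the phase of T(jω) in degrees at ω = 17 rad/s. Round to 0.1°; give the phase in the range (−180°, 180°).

Substitute s = j17:
Numerator: 10(j17) + 400 = 400 + j170
Denominator: (j17)^2 + 1537(j17) + 590592 = 590303 + j26129
|N| = √(400² + 170²) ≈ 434.63, ∠N ≈ 23.03°
|D| = √(590303² + 26129²) ≈ 5.9088e+05, ∠D ≈ 2.53°
∠T = 23.03° − 2.53° = 20.50°

20.5°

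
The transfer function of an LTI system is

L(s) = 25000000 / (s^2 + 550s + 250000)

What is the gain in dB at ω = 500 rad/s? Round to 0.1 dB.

At s = jω = j500:
quadratic: (j500)² + 550·j500 + 250000 = 0 + j275000 → |·| ≈ 2.75e+05, ∠ ≈ 90.00°
|L| = 25000000 / 2.75e+05 ≈ 90.909
Gain = 20 log₁₀(90.909) ≈ 39.17 dB

39.2 dB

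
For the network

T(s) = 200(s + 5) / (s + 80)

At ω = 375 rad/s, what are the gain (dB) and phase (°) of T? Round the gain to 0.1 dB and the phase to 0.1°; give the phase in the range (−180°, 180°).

45.8 dB, 11.3°

At s = jω = j375:
zero (s+5): 5 + j375 → |·| = √(5²+375²) = √140650 ≈ 375.03, ∠ = arctan(375/5) ≈ 89.24°
pole (s+80): 80 + j375 → |·| = √(80²+375²) = √147025 ≈ 383.44, ∠ = arctan(375/80) ≈ 77.96°
|T| = 200 · 375.03 / 383.44 ≈ 195.61
Gain = 20 log₁₀(195.61) ≈ 45.83 dB
∠T = 89.24° − 77.96° = 11.28°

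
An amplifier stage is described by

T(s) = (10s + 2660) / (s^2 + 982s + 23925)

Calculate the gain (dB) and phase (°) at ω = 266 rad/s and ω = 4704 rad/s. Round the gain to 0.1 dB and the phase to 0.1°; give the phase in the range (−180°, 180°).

Substitute s = j266:
Numerator: 10(j266) + 2660 = 2660 + j2660
Denominator: (j266)^2 + 982(j266) + 23925 = -46831 + j261212
|N| = √(2660² + 2660²) ≈ 3761.8, ∠N ≈ 45.00°
|D| = √(46831² + 261212²) ≈ 2.6538e+05, ∠D ≈ 100.16°
|T| = 3761.8 / 2.6538e+05 ≈ 0.014175
Gain = 20 log₁₀(0.014175) ≈ -36.97 dB
∠T = 45.00° − 100.16° = -55.16°

Substitute s = j4704:
Numerator: 10(j4704) + 2660 = 2660 + j47040
Denominator: (j4704)^2 + 982(j4704) + 23925 = -22103691 + j4619328
|N| = √(2660² + 47040²) ≈ 47115, ∠N ≈ 86.76°
|D| = √(22103691² + 4619328²) ≈ 2.2581e+07, ∠D ≈ 168.20°
|T| = 47115 / 2.2581e+07 ≈ 0.0020865
Gain = 20 log₁₀(0.0020865) ≈ -53.61 dB
∠T = 86.76° − 168.20° = -81.44°

ω = 266: -37.0 dB, -55.2°; ω = 4704: -53.6 dB, -81.4°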